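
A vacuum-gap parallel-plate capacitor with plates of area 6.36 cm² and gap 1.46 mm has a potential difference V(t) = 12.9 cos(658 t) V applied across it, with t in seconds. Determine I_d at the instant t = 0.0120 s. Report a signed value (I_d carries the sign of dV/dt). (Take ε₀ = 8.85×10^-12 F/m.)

-3.27×10^-8 A

dV/dt = (12.9)(658)·−sin(7.896) = -8481 V/s.
I_d = C dV/dt with C = ε₀A/d = (8.85×10^-12)(6.36×10^-4)/(1.46×10^-3) = 3.855×10^-12 F, so I_d = (3.855×10^-12)(-8481) = -3.27×10^-8 A.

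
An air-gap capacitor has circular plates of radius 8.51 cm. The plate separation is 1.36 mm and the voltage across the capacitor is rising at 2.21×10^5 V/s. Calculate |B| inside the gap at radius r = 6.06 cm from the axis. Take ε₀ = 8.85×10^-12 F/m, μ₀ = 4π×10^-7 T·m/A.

5.48×10^-11 T

I_d = C dV/dt with C = ε₀πR²/d = 1.480×10^-10 F, so I_d = (1.480×10^-10)(2.21×10^5) = 3.271×10^-5 A.
∮B·dl = μ₀ I_d,enc with I_d,enc = I_d r²/R² = 1.659×10^-5 A; so B = μ₀ I_d,enc/(2πr) = 5.48×10^-11 T.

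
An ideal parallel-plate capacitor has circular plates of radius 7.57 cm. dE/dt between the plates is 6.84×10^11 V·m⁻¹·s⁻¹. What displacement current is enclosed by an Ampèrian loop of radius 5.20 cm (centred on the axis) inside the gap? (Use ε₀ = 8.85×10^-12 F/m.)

Through the whole plate area (πR² = 0.01800 m²), I_d = ε₀ πR² dE/dt = 0.1090 A.
Through an area πr² the displacement current is I_d·(πr²/πR²) = I_d (r/R)² = 0.0514 A.

0.0514 A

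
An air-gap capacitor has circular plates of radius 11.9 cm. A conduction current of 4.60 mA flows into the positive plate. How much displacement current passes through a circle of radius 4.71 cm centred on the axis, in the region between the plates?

No conduction current crosses the gap, so I_d there equals the 4.60×10^-3 A in the leads.
The field is uniform, so I_d,enc = I_d (r/R)² = (4.60×10^-3)(4.71/11.9)² = 7.21×10^-4 A.

7.21×10^-4 A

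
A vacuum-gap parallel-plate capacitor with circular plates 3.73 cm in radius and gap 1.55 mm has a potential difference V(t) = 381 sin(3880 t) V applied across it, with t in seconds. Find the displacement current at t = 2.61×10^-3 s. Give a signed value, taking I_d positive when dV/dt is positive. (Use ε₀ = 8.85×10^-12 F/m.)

-2.82×10^-5 A

C = ε₀A/d = (8.85×10^-12)(4.371×10^-3)/(1.55×10^-3) = 2.496×10^-11 F. dV/dt = V₀ω·cos(ωt); at ωt = 10.1268 rad this factor is -0.7635.
I_d = C dV/dt = (2.496×10^-11)(381)(3880)(-0.7635) = -2.82×10^-5 A.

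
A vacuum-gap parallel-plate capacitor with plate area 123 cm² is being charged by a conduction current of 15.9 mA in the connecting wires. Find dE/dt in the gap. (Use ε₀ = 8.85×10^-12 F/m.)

By continuity, I_d in the gap equals the 15.9 mA flowing in the wire.
Then dE/dt = I_d/(ε₀A) = 1.46×10^11 V/(m·s).

1.46×10^11 V/(m·s)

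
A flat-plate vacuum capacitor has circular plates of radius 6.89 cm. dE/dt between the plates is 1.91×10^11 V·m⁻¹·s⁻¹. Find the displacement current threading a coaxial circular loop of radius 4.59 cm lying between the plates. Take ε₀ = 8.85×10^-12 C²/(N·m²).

0.0112 A

Total displacement current: I_d = ε₀(πR²)(dE/dt) = (8.85×10^-12)(0.01491)(1.91×10^11) = 0.02520 A.
Through an area πr² the displacement current is I_d·(πr²/πR²) = I_d (r/R)² = 0.0112 A.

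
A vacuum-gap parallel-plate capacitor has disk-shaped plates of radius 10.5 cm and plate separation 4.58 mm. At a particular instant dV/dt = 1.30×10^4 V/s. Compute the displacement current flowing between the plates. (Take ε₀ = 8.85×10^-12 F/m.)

8.70×10^-7 A

E = V/d so dE/dt = (dV/dt)/d = 2.838×10^6 V/(m·s), and I_d = ε₀ A dE/dt = (8.85×10^-12)(0.03464)(2.838×10^6) = 8.70×10^-7 A.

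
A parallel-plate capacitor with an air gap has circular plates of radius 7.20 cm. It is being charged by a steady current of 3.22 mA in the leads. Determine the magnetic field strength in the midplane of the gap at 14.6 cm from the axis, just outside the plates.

By continuity the displacement current in the gap matches the conduction current: I_d = 3.22×10^-3 A.
For r ≥ R the full I_d is enclosed: B = μ₀ I_d/(2πr) = (4π×10^-7)(3.22×10^-3)/(2π·0.146) = 4.41×10^-9 T.

4.41×10^-9 T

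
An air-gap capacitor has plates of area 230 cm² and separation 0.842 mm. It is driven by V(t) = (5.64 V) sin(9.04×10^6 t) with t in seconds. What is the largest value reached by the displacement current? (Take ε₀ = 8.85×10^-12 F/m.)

0.0123 A

C = ε₀A/d = (8.85×10^-12)(0.0230)/(8.42×10^-4) = 2.417×10^-10 F; ω = 9.04×10^6 rad/s.
I_d = C dV/dt, so |I_d|_max = C V₀ ω = (2.417×10^-10)(5.64)(9.04×10^6) = 0.0123 A.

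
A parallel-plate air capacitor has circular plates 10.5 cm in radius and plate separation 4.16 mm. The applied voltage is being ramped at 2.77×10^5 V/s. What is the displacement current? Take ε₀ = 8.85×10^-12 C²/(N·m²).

2.04×10^-5 A

The field between the plates is E = V/d, so dE/dt = (2.77×10^5)/(4.16×10^-3 m) = 6.659×10^7 V/(m·s).
I_d = ε₀ A (dE/dt) = (8.85×10^-12)(0.03464)(6.659×10^7) = 2.04×10^-5 A.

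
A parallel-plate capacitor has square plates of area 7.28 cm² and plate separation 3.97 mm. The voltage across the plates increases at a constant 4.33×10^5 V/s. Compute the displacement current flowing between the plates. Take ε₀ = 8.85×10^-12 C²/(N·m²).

7.03×10^-7 A

C = ε₀A/d = (8.85×10^-12)(7.28×10^-4)/(3.97×10^-3) = 1.623×10^-12 F.
I_d = C dV/dt = (1.623×10^-12)(4.33×10^5) = 7.03×10^-7 A.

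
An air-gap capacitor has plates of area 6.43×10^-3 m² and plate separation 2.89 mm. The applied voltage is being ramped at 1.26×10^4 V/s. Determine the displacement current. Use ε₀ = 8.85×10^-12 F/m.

E = V/d so dE/dt = (dV/dt)/d = 4.360×10^6 V/(m·s), and I_d = ε₀ A dE/dt = (8.85×10^-12)(6.43×10^-3)(4.360×10^6) = 2.48×10^-7 A.

2.48×10^-7 A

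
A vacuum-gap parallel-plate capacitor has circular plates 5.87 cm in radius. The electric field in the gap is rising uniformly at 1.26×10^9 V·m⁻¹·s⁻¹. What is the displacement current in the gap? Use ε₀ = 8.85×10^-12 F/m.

1.21×10^-4 A

I_d = ε₀ A (dE/dt) = (8.85×10^-12)(0.01082 m²)(1.26×10^9) = 1.21×10^-4 A.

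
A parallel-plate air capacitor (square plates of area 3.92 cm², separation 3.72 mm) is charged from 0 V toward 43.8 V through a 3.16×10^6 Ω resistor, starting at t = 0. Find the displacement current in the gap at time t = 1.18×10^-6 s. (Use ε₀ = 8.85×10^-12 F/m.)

C = ε₀A/d = (8.85×10^-12)(3.92×10^-4)/(3.72×10^-3) = 9.326×10^-13 F, so τ = RC = 2.947×10^-6 s.
The conduction current is I(t) = (V₀/R) e^(−t/τ), and the displacement current between the plates equals it.
t/τ = 0.4004; I_d = (43.8/3.16×10^6) · e^(−0.4004) = (1.386×10^-5)(0.6701) = 9.29×10^-6 A.

9.29×10^-6 A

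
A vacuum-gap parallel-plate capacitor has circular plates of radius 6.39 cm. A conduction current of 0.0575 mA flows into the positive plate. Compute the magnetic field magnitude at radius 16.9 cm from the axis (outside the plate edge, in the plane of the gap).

Between the plates the displacement current equals the wire current: I_d = 0.0575 mA = 5.75×10^-5 A.
With r > R the enclosed displacement current is the full I_d; B = μ₀ I_d / (2πr) = 6.80×10^-11 T.

6.80×10^-11 T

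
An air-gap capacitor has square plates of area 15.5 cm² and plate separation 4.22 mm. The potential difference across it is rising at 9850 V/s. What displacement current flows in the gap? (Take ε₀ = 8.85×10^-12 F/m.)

The field between the plates is E = V/d, so dE/dt = (9850)/(4.22×10^-3 m) = 2.334×10^6 V/(m·s).
I_d = ε₀ A (dE/dt) = (8.85×10^-12)(1.55×10^-3)(2.334×10^6) = 3.20×10^-8 A.

3.20×10^-8 A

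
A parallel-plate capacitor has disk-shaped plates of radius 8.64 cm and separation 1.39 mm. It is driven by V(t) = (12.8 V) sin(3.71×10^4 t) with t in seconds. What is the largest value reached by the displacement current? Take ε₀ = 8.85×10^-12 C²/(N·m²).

7.09×10^-5 A

The displacement current equals the conduction current C dV/dt, which peaks at C V₀ ω.
With C = ε₀A/d = (8.85×10^-12)(0.02345)/(1.39×10^-3) = 1.493×10^-10 F and ω = 3.71×10^4 rad/s, I_d,max = (1.493×10^-10)(12.8)(3.71×10^4) = 7.09×10^-5 A.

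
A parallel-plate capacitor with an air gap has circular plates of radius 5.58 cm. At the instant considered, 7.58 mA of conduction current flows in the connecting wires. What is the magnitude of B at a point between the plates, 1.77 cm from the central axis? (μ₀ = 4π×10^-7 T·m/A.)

Between the plates the displacement current equals the wire current: I_d = 7.58 mA = 7.58×10^-3 A.
∮B·dl = μ₀ I_d,enc with I_d,enc = I_d r²/R² = 7.627×10^-4 A; so B = μ₀ I_d,enc/(2πr) = 8.62×10^-9 T.

8.62×10^-9 T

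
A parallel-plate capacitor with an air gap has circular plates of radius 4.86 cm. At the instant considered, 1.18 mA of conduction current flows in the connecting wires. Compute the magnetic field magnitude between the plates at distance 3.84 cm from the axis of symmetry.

3.84×10^-9 T

By continuity the displacement current in the gap matches the conduction current: I_d = 1.18×10^-3 A.
An Ampèrian loop of radius r encloses a fraction (r/R)² of I_d. Then B·2πr = μ₀ I_d (r/R)², giving B = μ₀ I_d r/(2πR²) = 3.84×10^-9 T.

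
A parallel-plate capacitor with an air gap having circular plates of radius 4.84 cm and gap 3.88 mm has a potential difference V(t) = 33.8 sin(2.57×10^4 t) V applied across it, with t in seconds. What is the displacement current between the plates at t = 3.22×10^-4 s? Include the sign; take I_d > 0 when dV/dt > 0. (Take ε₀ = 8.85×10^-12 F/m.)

-5.96×10^-6 A

dE/dt = (V₀ω/d)·cos(ωt) with ωt = 8.2754 rad: (33.8)(2.57×10^4)(-0.4091)/(3.88×10^-3) = -9.159×10^7 V/(m·s).
I_d = ε₀ A dE/dt = (8.85×10^-12)(7.359×10^-3)(-9.159×10^7) = -5.96×10^-6 A.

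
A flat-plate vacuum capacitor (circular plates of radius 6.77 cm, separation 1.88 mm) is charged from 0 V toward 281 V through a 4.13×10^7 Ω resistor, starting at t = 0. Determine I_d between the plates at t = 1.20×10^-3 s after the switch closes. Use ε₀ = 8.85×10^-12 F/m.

4.43×10^-6 A

With C = ε₀A/d = (8.85×10^-12)(0.01440)/(1.88×10^-3) = 6.779×10^-11 F, the time constant is τ = RC = 2.800×10^-3 s, so t/τ = 0.4286 and e^(−t/τ) = 0.6514.
I_d = I_cond = (V₀/R) e^(−t/τ) = (6.804×10^-6)(0.6514) = 4.43×10^-6 A.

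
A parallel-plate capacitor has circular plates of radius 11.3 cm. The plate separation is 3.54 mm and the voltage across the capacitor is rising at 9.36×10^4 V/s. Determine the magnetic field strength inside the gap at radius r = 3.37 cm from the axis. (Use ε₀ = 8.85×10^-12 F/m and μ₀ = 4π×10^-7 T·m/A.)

dE/dt = (dV/dt)/d = 2.644×10^7 V/(m·s); I_d = ε₀(πR²)(dE/dt) = (8.85×10^-12)(0.04011)(2.644×10^7) = 9.385×10^-6 A.
∮B·dl = μ₀ I_d,enc with I_d,enc = I_d r²/R² = 8.347×10^-7 A; so B = μ₀ I_d,enc/(2πr) = 4.95×10^-12 T.

4.95×10^-12 T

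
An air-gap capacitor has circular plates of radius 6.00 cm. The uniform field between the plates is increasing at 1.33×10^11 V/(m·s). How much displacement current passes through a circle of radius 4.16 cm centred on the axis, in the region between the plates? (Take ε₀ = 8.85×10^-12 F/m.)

6.40×10^-3 A

Total displacement current: I_d = ε₀(πR²)(dE/dt) = (8.85×10^-12)(0.01131)(1.33×10^11) = 0.01331 A.
Since J_d is uniform, the enclosed fraction is (r/R)² = 0.4807, giving I_d,enc = 6.40×10^-3 A.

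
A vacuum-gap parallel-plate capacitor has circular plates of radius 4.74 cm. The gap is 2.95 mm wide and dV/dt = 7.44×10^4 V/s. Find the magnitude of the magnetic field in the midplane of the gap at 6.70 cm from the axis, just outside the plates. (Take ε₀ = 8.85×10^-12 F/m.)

4.70×10^-12 T

I_d = C dV/dt with C = ε₀πR²/d = 2.117×10^-11 F, so I_d = (2.117×10^-11)(7.44×10^4) = 1.575×10^-6 A.
Outside the plates the loop encloses all of I_d, so B·2πr = μ₀ I_d and B = 4.70×10^-12 T.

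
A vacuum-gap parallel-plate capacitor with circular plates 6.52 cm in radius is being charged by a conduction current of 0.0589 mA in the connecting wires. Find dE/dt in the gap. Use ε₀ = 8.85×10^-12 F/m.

The displacement current between the plates equals the conduction current, I_d = 0.0589 mA.
Since I_d = ε₀ A dE/dt, dE/dt = I_d/(ε₀A) = (5.89×10^-5)/((8.85×10^-12)(0.01336)) = 4.98×10^8 V/(m·s).

4.98×10^8 V/(m·s)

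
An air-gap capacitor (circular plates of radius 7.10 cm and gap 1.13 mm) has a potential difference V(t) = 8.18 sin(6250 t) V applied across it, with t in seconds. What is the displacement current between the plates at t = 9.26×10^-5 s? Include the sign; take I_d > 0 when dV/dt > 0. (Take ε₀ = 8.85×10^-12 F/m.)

5.31×10^-6 A

dE/dt = (V₀ω/d)·cos(ωt) with ωt = 0.57875 rad: (8.18)(6250)(0.8371)/(1.13×10^-3) = 3.787×10^7 V/(m·s).
I_d = ε₀ A dE/dt = (8.85×10^-12)(0.01584)(3.787×10^7) = 5.31×10^-6 A.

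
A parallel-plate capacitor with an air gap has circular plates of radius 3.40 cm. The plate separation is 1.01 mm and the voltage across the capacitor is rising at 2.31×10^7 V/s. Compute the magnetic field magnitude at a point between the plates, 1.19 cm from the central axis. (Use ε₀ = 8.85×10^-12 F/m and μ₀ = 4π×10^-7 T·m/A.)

dE/dt = (dV/dt)/d = 2.287×10^10 V/(m·s); I_d = ε₀(πR²)(dE/dt) = (8.85×10^-12)(3.632×10^-3)(2.287×10^10) = 7.351×10^-4 A.
∮B·dl = μ₀ I_d,enc with I_d,enc = I_d r²/R² = 9.005×10^-5 A; so B = μ₀ I_d,enc/(2πr) = 1.51×10^-9 T.

1.51×10^-9 T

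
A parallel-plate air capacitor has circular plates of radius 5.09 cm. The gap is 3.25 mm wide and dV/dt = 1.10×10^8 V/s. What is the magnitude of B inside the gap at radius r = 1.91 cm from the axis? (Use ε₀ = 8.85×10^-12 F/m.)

3.59×10^-9 T

dE/dt = (dV/dt)/d = 3.385×10^10 V/(m·s); I_d = ε₀(πR²)(dE/dt) = (8.85×10^-12)(8.139×10^-3)(3.385×10^10) = 2.438×10^-3 A.
For r < R the Ampère–Maxwell law gives B(2πr) = μ₀ I_d (r²/R²), so B = μ₀ I_d r/(2πR²) = (4π×10^-7)(2.438×10^-3)(0.0191)/(2π·0.0509²) = 3.59×10^-9 T.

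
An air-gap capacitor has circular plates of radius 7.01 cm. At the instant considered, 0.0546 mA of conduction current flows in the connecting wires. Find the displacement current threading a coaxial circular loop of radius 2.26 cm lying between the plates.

By continuity the displacement current in the gap matches the conduction current: I_d = 5.46×10^-5 A.
The field is uniform, so I_d,enc = I_d (r/R)² = (5.46×10^-5)(2.26/7.01)² = 5.68×10^-6 A.

5.68×10^-6 A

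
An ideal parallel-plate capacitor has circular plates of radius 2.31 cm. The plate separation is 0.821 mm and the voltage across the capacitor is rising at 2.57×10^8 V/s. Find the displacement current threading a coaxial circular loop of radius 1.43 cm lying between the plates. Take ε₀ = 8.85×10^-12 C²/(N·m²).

1.78×10^-3 A

With E = V/d, dE/dt = 3.130×10^11 V/(m·s) and πR² = 1.676×10^-3 m², giving I_d = ε₀ πR² dE/dt = 4.643×10^-3 A.
The field is uniform, so I_d,enc = I_d (r/R)² = (4.643×10^-3)(1.43/2.31)² = 1.78×10^-3 A.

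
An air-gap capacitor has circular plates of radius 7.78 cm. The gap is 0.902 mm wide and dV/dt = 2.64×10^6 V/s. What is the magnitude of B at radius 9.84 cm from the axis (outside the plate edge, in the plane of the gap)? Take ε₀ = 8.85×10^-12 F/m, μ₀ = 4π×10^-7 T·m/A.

1.00×10^-9 T

dE/dt = (dV/dt)/d = 2.927×10^9 V/(m·s); I_d = ε₀(πR²)(dE/dt) = (8.85×10^-12)(0.01902)(2.927×10^9) = 4.927×10^-4 A.
Outside the plates the loop encloses all of I_d, so B·2πr = μ₀ I_d and B = 1.00×10^-9 T.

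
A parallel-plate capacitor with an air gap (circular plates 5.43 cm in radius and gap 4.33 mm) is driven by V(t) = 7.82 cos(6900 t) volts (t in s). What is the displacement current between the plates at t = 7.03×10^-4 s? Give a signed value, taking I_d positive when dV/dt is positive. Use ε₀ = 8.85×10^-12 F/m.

1.01×10^-6 A

C = ε₀A/d = (8.85×10^-12)(9.263×10^-3)/(4.33×10^-3) = 1.893×10^-11 F. dV/dt = V₀ω·−sin(ωt); at ωt = 4.8507 rad this factor is 0.9905.
I_d = C dV/dt = (1.893×10^-11)(7.82)(6900)(0.9905) = 1.01×10^-6 A.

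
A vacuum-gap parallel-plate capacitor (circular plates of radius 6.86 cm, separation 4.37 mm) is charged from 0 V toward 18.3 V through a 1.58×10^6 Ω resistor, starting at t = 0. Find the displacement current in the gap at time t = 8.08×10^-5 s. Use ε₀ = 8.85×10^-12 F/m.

2.10×10^-6 A

With C = ε₀A/d = (8.85×10^-12)(0.01478)/(4.37×10^-3) = 2.993×10^-11 F, the time constant is τ = RC = 4.729×10^-5 s, so t/τ = 1.709 and e^(−t/τ) = 0.1810.
I_d = I_cond = (V₀/R) e^(−t/τ) = (1.158×10^-5)(0.1810) = 2.10×10^-6 A.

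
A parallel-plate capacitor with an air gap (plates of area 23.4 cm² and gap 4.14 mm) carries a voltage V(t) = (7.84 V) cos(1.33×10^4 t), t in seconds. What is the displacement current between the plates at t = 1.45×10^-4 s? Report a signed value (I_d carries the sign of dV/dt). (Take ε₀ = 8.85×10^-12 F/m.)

C = ε₀A/d = (8.85×10^-12)(2.34×10^-3)/(4.14×10^-3) = 5.002×10^-12 F. dV/dt = V₀ω·−sin(ωt); at ωt = 1.9285 rad this factor is -0.9367.
I_d = C dV/dt = (5.002×10^-12)(7.84)(1.33×10^4)(-0.9367) = -4.89×10^-7 A.

-4.89×10^-7 A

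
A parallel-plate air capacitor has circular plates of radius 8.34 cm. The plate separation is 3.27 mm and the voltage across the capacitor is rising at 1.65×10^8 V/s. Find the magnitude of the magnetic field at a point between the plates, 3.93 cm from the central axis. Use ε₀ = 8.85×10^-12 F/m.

1.10×10^-8 T

dE/dt = (dV/dt)/d = 5.046×10^10 V/(m·s); I_d = ε₀(πR²)(dE/dt) = (8.85×10^-12)(0.02185)(5.046×10^10) = 9.758×10^-3 A.
∮B·dl = μ₀ I_d,enc with I_d,enc = I_d r²/R² = 2.167×10^-3 A; so B = μ₀ I_d,enc/(2πr) = 1.10×10^-8 T.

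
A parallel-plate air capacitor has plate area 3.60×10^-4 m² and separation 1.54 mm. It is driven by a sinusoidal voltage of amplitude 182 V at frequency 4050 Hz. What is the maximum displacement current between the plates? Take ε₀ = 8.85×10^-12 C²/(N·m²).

9.58×10^-6 A

The displacement current equals the conduction current C dV/dt, which peaks at C V₀ ω.
With C = ε₀A/d = (8.85×10^-12)(3.60×10^-4)/(1.54×10^-3) = 2.069×10^-12 F and ω = 2πf = 2.545×10^4 rad/s, I_d,max = (2.069×10^-12)(182)(2.545×10^4) = 9.58×10^-6 A.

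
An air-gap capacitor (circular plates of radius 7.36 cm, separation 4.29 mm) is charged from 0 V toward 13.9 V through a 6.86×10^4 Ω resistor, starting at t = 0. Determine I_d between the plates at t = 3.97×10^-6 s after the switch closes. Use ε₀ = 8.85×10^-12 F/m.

3.90×10^-5 A

C = ε₀A/d = (8.85×10^-12)(0.01702)/(4.29×10^-3) = 3.511×10^-11 F and τ = RC = 2.409×10^-6 s. I_d in the gap equals the RC charging current.
I_d(t) = (V₀/R) e^(−t/τ) = 2.026×10^-4 · e^(−1.648) = 3.90×10^-5 A.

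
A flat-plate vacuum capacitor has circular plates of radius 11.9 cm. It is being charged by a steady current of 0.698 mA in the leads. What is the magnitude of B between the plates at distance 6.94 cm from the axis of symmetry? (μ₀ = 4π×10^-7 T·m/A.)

No conduction current crosses the gap, so I_d there equals the 6.98×10^-4 A in the leads.
∮B·dl = μ₀ I_d,enc with I_d,enc = I_d r²/R² = 2.374×10^-4 A; so B = μ₀ I_d,enc/(2πr) = 6.84×10^-10 T.

6.84×10^-10 T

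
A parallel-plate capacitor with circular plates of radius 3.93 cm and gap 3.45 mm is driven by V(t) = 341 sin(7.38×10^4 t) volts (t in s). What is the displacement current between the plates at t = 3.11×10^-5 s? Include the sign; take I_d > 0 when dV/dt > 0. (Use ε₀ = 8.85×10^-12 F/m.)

dE/dt = (V₀ω/d)·cos(ωt) with ωt = 2.29518 rad: (341)(7.38×10^4)(-0.6627)/(3.45×10^-3) = -4.834×10^9 V/(m·s).
I_d = ε₀ A dE/dt = (8.85×10^-12)(4.852×10^-3)(-4.834×10^9) = -2.08×10^-4 A.

-2.08×10^-4 A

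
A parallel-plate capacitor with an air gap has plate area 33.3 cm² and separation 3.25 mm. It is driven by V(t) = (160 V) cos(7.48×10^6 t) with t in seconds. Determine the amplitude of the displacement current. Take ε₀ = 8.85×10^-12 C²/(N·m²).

(dE/dt)_max = V₀ω/d = 3.682×10^11 V/(m·s); ω = 7.48×10^6 rad/s.
I_d,max = ε₀ A (dE/dt)_max = (8.85×10^-12)(3.33×10^-3)(3.682×10^11) = 0.0109 A.

0.0109 A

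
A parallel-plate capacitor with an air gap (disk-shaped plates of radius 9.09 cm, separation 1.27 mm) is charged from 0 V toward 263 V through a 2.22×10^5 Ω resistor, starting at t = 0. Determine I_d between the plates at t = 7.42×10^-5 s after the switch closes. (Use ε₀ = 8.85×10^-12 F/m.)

1.87×10^-4 A

With C = ε₀A/d = (8.85×10^-12)(0.02596)/(1.27×10^-3) = 1.809×10^-10 F, the time constant is τ = RC = 4.016×10^-5 s, so t/τ = 1.848 and e^(−t/τ) = 0.1576.
I_d = I_cond = (V₀/R) e^(−t/τ) = (1.185×10^-3)(0.1576) = 1.87×10^-4 A.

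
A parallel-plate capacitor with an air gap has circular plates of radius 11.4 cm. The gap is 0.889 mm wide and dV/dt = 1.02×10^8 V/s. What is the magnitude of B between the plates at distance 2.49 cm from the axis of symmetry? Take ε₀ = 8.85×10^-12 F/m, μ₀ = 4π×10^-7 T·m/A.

With E = V/d, dE/dt = 1.147×10^11 V/(m·s) and πR² = 0.04083 m², giving I_d = ε₀ πR² dE/dt = 0.04145 A.
∮B·dl = μ₀ I_d,enc with I_d,enc = I_d r²/R² = 1.977×10^-3 A; so B = μ₀ I_d,enc/(2πr) = 1.59×10^-8 T.

1.59×10^-8 T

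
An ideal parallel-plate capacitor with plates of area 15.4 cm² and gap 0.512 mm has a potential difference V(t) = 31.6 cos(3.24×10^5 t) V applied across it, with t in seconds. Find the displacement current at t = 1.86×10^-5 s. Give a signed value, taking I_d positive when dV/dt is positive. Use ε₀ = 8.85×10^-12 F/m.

C = ε₀A/d = (8.85×10^-12)(1.54×10^-3)/(5.12×10^-4) = 2.662×10^-11 F. dV/dt = V₀ω·−sin(ωt); at ωt = 6.0264 rad this factor is 0.2540.
I_d = C dV/dt = (2.662×10^-11)(31.6)(3.24×10^5)(0.2540) = 6.92×10^-5 A.

6.92×10^-5 A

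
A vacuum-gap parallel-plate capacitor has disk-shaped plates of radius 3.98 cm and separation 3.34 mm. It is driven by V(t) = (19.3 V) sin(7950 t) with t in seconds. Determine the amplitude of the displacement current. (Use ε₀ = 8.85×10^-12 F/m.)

2.02×10^-6 A

C = ε₀A/d = (8.85×10^-12)(4.976×10^-3)/(3.34×10^-3) = 1.318×10^-11 F; ω = 7950 rad/s.
I_d = C dV/dt, so |I_d|_max = C V₀ ω = (1.318×10^-11)(19.3)(7950) = 2.02×10^-6 A.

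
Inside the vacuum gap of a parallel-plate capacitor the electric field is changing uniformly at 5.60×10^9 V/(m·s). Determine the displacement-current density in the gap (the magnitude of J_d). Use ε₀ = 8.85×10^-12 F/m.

0.0496 A/m²

The displacement-current density is ε₀ ∂E/∂t = (8.85×10^-12)(5.60×10^9) = 0.0496 A/m².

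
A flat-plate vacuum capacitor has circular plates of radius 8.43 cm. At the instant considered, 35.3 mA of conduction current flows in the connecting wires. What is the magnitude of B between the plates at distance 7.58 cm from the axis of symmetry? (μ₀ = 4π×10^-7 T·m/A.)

Between the plates the displacement current equals the wire current: I_d = 35.3 mA = 0.0353 A.
∮B·dl = μ₀ I_d,enc with I_d,enc = I_d r²/R² = 0.02854 A; so B = μ₀ I_d,enc/(2πr) = 7.53×10^-8 T.

7.53×10^-8 T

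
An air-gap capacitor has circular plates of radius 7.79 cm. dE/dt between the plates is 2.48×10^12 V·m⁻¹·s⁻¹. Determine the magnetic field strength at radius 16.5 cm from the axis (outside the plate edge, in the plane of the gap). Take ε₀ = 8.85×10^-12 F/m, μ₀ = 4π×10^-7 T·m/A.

5.07×10^-7 T

Through the whole plate area (πR² = 0.01906 m²), I_d = ε₀ πR² dE/dt = 0.4183 A.
With r > R the enclosed displacement current is the full I_d; B = μ₀ I_d / (2πr) = 5.07×10^-7 T.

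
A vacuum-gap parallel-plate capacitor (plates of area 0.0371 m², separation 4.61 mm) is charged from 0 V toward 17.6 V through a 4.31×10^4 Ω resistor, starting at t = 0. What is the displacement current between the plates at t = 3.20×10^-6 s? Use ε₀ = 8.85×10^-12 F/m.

C = ε₀A/d = (8.85×10^-12)(0.0371)/(4.61×10^-3) = 7.122×10^-11 F and τ = RC = 3.070×10^-6 s. I_d in the gap equals the RC charging current.
I_d(t) = (V₀/R) e^(−t/τ) = 4.084×10^-4 · e^(−1.042) = 1.44×10^-4 A.

1.44×10^-4 A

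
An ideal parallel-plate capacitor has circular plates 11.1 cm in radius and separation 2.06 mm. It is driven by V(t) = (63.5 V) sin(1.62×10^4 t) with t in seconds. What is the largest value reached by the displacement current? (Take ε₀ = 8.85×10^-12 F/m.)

1.71×10^-4 A

(dE/dt)_max = V₀ω/d = 4.994×10^8 V/(m·s); ω = 1.62×10^4 rad/s.
I_d,max = ε₀ A (dE/dt)_max = (8.85×10^-12)(0.03871)(4.994×10^8) = 1.71×10^-4 A.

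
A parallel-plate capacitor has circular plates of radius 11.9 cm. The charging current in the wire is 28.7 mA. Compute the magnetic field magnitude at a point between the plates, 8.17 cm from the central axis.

3.31×10^-8 T

No conduction current crosses the gap, so I_d there equals the 0.0287 A in the leads.
∮B·dl = μ₀ I_d,enc with I_d,enc = I_d r²/R² = 0.01353 A; so B = μ₀ I_d,enc/(2πr) = 3.31×10^-8 T.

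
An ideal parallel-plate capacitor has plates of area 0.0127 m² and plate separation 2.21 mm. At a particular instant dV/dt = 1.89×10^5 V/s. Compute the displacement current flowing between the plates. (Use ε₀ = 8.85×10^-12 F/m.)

9.61×10^-6 A

E = V/d so dE/dt = (dV/dt)/d = 8.552×10^7 V/(m·s), and I_d = ε₀ A dE/dt = (8.85×10^-12)(0.0127)(8.552×10^7) = 9.61×10^-6 A.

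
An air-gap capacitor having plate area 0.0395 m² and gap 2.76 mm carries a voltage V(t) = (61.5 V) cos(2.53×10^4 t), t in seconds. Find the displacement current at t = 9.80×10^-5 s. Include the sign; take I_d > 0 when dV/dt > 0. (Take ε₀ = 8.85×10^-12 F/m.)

-1.21×10^-4 A

dE/dt = (V₀ω/d)·−sin(ωt) with ωt = 2.4794 rad: (61.5)(2.53×10^4)(-0.6148)/(2.76×10^-3) = -3.466×10^8 V/(m·s).
I_d = ε₀ A dE/dt = (8.85×10^-12)(0.0395)(-3.466×10^8) = -1.21×10^-4 A.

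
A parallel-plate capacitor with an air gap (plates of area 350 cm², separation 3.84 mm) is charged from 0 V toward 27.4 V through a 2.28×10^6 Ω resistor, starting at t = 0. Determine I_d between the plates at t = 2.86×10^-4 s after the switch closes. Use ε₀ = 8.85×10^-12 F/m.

With C = ε₀A/d = (8.85×10^-12)(0.0350)/(3.84×10^-3) = 8.066×10^-11 F, the time constant is τ = RC = 1.839×10^-4 s, so t/τ = 1.555 and e^(−t/τ) = 0.2112.
I_d = I_cond = (V₀/R) e^(−t/τ) = (1.202×10^-5)(0.2112) = 2.54×10^-6 A.

2.54×10^-6 A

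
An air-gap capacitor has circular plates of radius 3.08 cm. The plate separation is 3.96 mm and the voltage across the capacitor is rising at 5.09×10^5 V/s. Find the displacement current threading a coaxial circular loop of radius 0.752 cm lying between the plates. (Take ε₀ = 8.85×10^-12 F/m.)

dE/dt = (dV/dt)/d = 1.285×10^8 V/(m·s); I_d = ε₀(πR²)(dE/dt) = (8.85×10^-12)(2.980×10^-3)(1.285×10^8) = 3.389×10^-6 A.
The field is uniform, so I_d,enc = I_d (r/R)² = (3.389×10^-6)(0.752/3.08)² = 2.02×10^-7 A.

2.02×10^-7 A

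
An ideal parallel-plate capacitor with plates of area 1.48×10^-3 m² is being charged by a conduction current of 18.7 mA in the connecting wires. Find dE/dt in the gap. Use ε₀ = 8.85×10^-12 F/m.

By continuity, I_d in the gap equals the 18.7 mA flowing in the wire.
Inverting I_d = ε₀ A dE/dt gives dE/dt = 0.0187 / (8.85×10^-12 · 1.48×10^-3) = 1.43×10^12 V/(m·s).

1.43×10^12 V/(m·s)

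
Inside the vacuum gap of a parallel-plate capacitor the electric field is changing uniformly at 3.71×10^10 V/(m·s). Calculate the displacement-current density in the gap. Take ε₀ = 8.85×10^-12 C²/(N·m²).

0.328 A/m²

J_d = ε₀ dE/dt = (8.85×10^-12)(3.71×10^10) = 0.328 A/m².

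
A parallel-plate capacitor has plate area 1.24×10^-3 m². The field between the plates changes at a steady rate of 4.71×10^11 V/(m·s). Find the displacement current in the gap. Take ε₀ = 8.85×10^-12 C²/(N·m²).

I_d = ε₀ A (dE/dt) = (8.85×10^-12)(1.24×10^-3 m²)(4.71×10^11) = 5.17×10^-3 A.

5.17×10^-3 A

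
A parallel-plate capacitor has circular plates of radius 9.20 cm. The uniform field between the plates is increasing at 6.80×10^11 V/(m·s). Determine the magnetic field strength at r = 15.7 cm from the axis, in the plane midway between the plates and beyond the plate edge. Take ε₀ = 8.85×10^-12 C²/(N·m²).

Total displacement current: I_d = ε₀(πR²)(dE/dt) = (8.85×10^-12)(0.02659)(6.80×10^11) = 0.1600 A.
Outside the plates the loop encloses all of I_d, so B·2πr = μ₀ I_d and B = 2.04×10^-7 T.

2.04×10^-7 T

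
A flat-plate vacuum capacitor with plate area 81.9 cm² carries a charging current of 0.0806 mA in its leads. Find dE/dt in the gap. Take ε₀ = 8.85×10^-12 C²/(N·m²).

The displacement current between the plates equals the conduction current, I_d = 0.0806 mA.
Since I_d = ε₀ A dE/dt, dE/dt = I_d/(ε₀A) = (8.06×10^-5)/((8.85×10^-12)(8.19×10^-3)) = 1.11×10^9 V/(m·s).

1.11×10^9 V/(m·s)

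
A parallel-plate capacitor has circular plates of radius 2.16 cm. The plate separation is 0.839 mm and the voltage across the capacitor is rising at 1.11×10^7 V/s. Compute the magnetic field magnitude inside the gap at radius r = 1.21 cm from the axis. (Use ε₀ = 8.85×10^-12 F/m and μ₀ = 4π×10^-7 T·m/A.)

8.90×10^-10 T

dE/dt = (dV/dt)/d = 1.323×10^10 V/(m·s); I_d = ε₀(πR²)(dE/dt) = (8.85×10^-12)(1.466×10^-3)(1.323×10^10) = 1.716×10^-4 A.
For r < R the Ampère–Maxwell law gives B(2πr) = μ₀ I_d (r²/R²), so B = μ₀ I_d r/(2πR²) = (4π×10^-7)(1.716×10^-4)(0.0121)/(2π·0.0216²) = 8.90×10^-10 T.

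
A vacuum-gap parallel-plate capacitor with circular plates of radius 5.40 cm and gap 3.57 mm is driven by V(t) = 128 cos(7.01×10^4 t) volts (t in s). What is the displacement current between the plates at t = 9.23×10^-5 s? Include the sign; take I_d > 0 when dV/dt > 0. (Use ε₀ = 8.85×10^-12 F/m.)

-3.79×10^-5 A

C = ε₀A/d = (8.85×10^-12)(9.161×10^-3)/(3.57×10^-3) = 2.271×10^-11 F. dV/dt = V₀ω·−sin(ωt); at ωt = 6.47023 rad this factor is -0.1860.
I_d = C dV/dt = (2.271×10^-11)(128)(7.01×10^4)(-0.1860) = -3.79×10^-5 A.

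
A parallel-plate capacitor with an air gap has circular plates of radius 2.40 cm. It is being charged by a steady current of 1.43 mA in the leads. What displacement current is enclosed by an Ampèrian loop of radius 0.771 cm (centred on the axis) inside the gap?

No conduction current crosses the gap, so I_d there equals the 1.43×10^-3 A in the leads.
The field is uniform, so I_d,enc = I_d (r/R)² = (1.43×10^-3)(0.771/2.40)² = 1.48×10^-4 A.

1.48×10^-4 A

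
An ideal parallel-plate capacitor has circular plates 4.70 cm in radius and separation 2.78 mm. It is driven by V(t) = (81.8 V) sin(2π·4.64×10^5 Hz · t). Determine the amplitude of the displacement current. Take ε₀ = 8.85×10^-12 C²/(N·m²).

(dE/dt)_max = V₀ω/d = 8.577×10^10 V/(m·s); ω = 2πf = 2.915×10^6 rad/s.
I_d,max = ε₀ A (dE/dt)_max = (8.85×10^-12)(6.940×10^-3)(8.577×10^10) = 5.27×10^-3 A.

5.27×10^-3 A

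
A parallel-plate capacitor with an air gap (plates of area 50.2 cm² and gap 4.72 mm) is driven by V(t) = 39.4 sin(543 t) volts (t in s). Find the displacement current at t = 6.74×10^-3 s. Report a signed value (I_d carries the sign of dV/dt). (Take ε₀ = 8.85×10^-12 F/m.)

C = ε₀A/d = (8.85×10^-12)(5.02×10^-3)/(4.72×10^-3) = 9.413×10^-12 F. dV/dt = V₀ω·cos(ωt); at ωt = 3.65982 rad this factor is -0.8687.
I_d = C dV/dt = (9.413×10^-12)(39.4)(543)(-0.8687) = -1.75×10^-7 A.

-1.75×10^-7 A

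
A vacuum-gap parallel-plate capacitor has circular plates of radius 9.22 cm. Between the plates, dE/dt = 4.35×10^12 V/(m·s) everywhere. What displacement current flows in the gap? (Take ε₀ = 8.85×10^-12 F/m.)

1.03 A

I_d = ε₀ A (dE/dt) = (8.85×10^-12)(0.02671 m²)(4.35×10^12) = 1.03 A.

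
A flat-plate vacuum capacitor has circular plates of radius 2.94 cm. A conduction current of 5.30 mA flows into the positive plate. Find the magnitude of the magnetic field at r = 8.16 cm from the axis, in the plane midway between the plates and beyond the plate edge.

Between the plates the displacement current equals the wire current: I_d = 5.30 mA = 5.30×10^-3 A.
For r ≥ R the full I_d is enclosed: B = μ₀ I_d/(2πr) = (4π×10^-7)(5.30×10^-3)/(2π·0.0816) = 1.30×10^-8 T.

1.30×10^-8 T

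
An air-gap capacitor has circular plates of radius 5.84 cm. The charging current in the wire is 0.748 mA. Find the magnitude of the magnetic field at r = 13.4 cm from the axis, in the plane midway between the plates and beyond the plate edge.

Between the plates the displacement current equals the wire current: I_d = 0.748 mA = 7.48×10^-4 A.
Outside the plates the loop encloses all of I_d, so B·2πr = μ₀ I_d and B = 1.12×10^-9 T.

1.12×10^-9 T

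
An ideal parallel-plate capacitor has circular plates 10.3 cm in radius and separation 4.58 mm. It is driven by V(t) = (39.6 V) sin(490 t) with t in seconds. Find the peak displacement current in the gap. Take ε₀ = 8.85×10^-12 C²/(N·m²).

1.25×10^-6 A

The displacement current equals the conduction current C dV/dt, which peaks at C V₀ ω.
With C = ε₀A/d = (8.85×10^-12)(0.03333)/(4.58×10^-3) = 6.440×10^-11 F and ω = 490 rad/s, I_d,max = (6.440×10^-11)(39.6)(490) = 1.25×10^-6 A.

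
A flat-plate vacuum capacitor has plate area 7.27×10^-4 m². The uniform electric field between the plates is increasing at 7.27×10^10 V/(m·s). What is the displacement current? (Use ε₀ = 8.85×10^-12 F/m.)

4.68×10^-4 A

I_d = ε₀ A (dE/dt) = (8.85×10^-12)(7.27×10^-4 m²)(7.27×10^10) = 4.68×10^-4 A.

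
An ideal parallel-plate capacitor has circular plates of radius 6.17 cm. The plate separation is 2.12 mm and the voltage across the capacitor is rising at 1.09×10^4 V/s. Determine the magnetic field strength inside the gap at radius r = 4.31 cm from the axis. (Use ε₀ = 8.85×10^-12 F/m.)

dE/dt = (dV/dt)/d = 5.142×10^6 V/(m·s); I_d = ε₀(πR²)(dE/dt) = (8.85×10^-12)(0.01196)(5.142×10^6) = 5.443×10^-7 A.
For r < R the Ampère–Maxwell law gives B(2πr) = μ₀ I_d (r²/R²), so B = μ₀ I_d r/(2πR²) = (4π×10^-7)(5.443×10^-7)(0.0431)/(2π·0.0617²) = 1.23×10^-12 T.

1.23×10^-12 T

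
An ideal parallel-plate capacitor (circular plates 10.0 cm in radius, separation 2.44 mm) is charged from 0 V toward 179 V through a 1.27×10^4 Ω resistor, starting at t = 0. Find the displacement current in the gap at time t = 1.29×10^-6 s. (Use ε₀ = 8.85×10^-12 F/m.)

With C = ε₀A/d = (8.85×10^-12)(0.03142)/(2.44×10^-3) = 1.140×10^-10 F, the time constant is τ = RC = 1.448×10^-6 s, so t/τ = 0.8909 and e^(−t/τ) = 0.4103.
I_d = I_cond = (V₀/R) e^(−t/τ) = (0.01409)(0.4103) = 5.78×10^-3 A.

5.78×10^-3 A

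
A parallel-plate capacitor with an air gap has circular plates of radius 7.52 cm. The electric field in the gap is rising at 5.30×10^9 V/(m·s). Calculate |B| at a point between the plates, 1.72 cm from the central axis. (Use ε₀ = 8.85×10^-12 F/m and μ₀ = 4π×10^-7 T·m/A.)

5.07×10^-10 T

Total displacement current: I_d = ε₀(πR²)(dE/dt) = (8.85×10^-12)(0.01777)(5.30×10^9) = 8.335×10^-4 A.
For r < R the Ampère–Maxwell law gives B(2πr) = μ₀ I_d (r²/R²), so B = μ₀ I_d r/(2πR²) = (4π×10^-7)(8.335×10^-4)(0.0172)/(2π·0.0752²) = 5.07×10^-10 T.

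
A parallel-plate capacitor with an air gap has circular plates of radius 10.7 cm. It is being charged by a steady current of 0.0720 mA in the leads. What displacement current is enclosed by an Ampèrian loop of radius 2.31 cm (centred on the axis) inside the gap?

3.36×10^-6 A

Between the plates the displacement current equals the wire current: I_d = 0.0720 mA = 7.20×10^-5 A.
The field is uniform, so I_d,enc = I_d (r/R)² = (7.20×10^-5)(2.31/10.7)² = 3.36×10^-6 A.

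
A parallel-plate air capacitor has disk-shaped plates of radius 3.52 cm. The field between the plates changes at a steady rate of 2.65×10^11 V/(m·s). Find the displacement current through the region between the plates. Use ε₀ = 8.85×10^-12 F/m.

I_d = ε₀ A (dE/dt) = (8.85×10^-12)(3.893×10^-3 m²)(2.65×10^11) = 9.13×10^-3 A.

9.13×10^-3 A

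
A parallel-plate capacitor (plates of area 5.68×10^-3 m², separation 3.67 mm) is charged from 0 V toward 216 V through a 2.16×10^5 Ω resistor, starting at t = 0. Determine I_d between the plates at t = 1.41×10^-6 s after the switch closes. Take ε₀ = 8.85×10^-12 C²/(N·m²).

C = ε₀A/d = (8.85×10^-12)(5.68×10^-3)/(3.67×10^-3) = 1.370×10^-11 F, so τ = RC = 2.959×10^-6 s.
The conduction current is I(t) = (V₀/R) e^(−t/τ), and the displacement current between the plates equals it.
t/τ = 0.4765; I_d = (216/2.16×10^5) · e^(−0.4765) = (1.000×10^-3)(0.6210) = 6.21×10^-4 A.

6.21×10^-4 A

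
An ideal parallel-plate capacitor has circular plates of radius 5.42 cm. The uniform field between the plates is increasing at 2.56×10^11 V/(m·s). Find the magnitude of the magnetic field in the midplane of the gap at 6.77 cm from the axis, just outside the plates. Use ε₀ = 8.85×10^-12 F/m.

6.18×10^-8 T

Total displacement current: I_d = ε₀(πR²)(dE/dt) = (8.85×10^-12)(9.229×10^-3)(2.56×10^11) = 0.02091 A.
Outside the plates the loop encloses all of I_d, so B·2πr = μ₀ I_d and B = 6.18×10^-8 T.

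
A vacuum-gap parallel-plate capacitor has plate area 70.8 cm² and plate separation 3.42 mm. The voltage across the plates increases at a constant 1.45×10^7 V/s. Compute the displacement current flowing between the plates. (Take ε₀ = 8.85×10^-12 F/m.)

E = V/d so dE/dt = (dV/dt)/d = 4.240×10^9 V/(m·s), and I_d = ε₀ A dE/dt = (8.85×10^-12)(7.08×10^-3)(4.240×10^9) = 2.66×10^-4 A.

2.66×10^-4 A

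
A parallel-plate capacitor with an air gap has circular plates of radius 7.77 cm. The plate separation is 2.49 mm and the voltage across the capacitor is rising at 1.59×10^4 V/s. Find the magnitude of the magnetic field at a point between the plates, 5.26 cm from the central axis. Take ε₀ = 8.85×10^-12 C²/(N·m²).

I_d = C dV/dt with C = ε₀πR²/d = 6.742×10^-11 F, so I_d = (6.742×10^-11)(1.59×10^4) = 1.072×10^-6 A.
An Ampèrian loop of radius r encloses a fraction (r/R)² of I_d. Then B·2πr = μ₀ I_d (r/R)², giving B = μ₀ I_d r/(2πR²) = 1.87×10^-12 T.

1.87×10^-12 T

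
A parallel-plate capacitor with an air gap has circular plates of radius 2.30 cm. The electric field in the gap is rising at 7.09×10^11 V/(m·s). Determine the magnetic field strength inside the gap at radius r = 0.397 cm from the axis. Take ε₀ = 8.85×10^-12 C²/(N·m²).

1.57×10^-8 T

Total displacement current: I_d = ε₀(πR²)(dE/dt) = (8.85×10^-12)(1.662×10^-3)(7.09×10^11) = 0.01043 A.
∮B·dl = μ₀ I_d,enc with I_d,enc = I_d r²/R² = 3.107×10^-4 A; so B = μ₀ I_d,enc/(2πr) = 1.57×10^-8 T.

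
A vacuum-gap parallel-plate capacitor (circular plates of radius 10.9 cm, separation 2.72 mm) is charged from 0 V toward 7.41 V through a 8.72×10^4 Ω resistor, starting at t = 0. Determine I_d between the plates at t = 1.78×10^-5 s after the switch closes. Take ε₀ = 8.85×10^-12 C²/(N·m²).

1.58×10^-5 A

With C = ε₀A/d = (8.85×10^-12)(0.03733)/(2.72×10^-3) = 1.215×10^-10 F, the time constant is τ = RC = 1.059×10^-5 s, so t/τ = 1.681 and e^(−t/τ) = 0.1862.
I_d = I_cond = (V₀/R) e^(−t/τ) = (8.498×10^-5)(0.1862) = 1.58×10^-5 A.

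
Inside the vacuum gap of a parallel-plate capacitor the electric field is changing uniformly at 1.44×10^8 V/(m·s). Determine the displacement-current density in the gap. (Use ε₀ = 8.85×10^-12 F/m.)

1.27×10^-3 A/m²

J_d = ε₀ dE/dt = (8.85×10^-12)(1.44×10^8) = 1.27×10^-3 A/m².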